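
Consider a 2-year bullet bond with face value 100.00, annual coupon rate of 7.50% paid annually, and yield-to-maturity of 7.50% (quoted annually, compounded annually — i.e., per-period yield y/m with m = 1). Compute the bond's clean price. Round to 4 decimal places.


Coupon per period c = face * coupon_rate / m = 7.500000
Periods per year m = 1; per-period yield y/m = 0.075000
Number of cashflows N = 2
Cashflows (t years, CF_t, discount factor 1/(1+y/m)^(m*t), PV):
  t = 1.0000: CF_t = 7.500000, DF = 0.930233, PV = 6.976744
  t = 2.0000: CF_t = 107.500000, DF = 0.865333, PV = 93.023256
Price P = sum_t PV_t = 100.000000

Answer: Price = 100.0000


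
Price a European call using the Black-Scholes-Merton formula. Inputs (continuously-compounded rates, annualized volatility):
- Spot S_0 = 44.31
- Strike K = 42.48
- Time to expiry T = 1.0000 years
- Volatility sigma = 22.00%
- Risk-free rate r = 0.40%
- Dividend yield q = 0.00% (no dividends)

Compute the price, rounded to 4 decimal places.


d1 = (ln(S/K) + (r - q + 0.5*sigma^2) * T) / (sigma * sqrt(T)) = 0.31989549
d2 = d1 - sigma * sqrt(T) = 0.09989549
exp(-rT) = 0.99600799; exp(-qT) = 1.00000000
C = S_0 * exp(-qT) * N(d1) - K * exp(-rT) * N(d2)
N(d1) = 0.62547622; N(d2) = 0.53978635
C = 44.3100 * 1.00000000 * 0.62547622 - 42.4800 * 0.99600799 * 0.53978635 = 4.8763

Answer: Price = 4.8763


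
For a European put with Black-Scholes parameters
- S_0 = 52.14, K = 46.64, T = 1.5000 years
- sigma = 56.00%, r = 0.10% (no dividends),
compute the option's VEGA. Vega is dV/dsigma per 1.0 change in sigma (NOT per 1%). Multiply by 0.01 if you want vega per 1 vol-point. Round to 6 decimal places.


Answer: Vega = 22.395796

Derivation:
d1 = 0.5076478063; d2 = -0.1782093217
phi(d1) = 0.3507113772; exp(-qT) = 1.0000000000; exp(-rT) = 0.9985011244
Vega = S * exp(-qT) * phi(d1) * sqrt(T) = 52.1400 * 1.0000000000 * 0.3507113772 * 1.2247448714 = 22.395796


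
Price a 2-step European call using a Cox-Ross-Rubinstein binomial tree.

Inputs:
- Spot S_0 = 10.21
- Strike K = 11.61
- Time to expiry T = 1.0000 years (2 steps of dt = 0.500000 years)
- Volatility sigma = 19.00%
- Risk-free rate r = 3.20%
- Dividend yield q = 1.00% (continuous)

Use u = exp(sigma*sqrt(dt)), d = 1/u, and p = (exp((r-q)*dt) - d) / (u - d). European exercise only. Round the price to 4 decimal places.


Answer: Price = V(0,0) = 0.4359

Derivation:
dt = T/N = 0.500000
u = exp(sigma*sqrt(dt)) = 1.143793; d = 1/u = 0.874284
p = (exp((r-q)*dt) - d) / (u - d) = 0.507503
Discount per step: exp(-r*dt) = 0.984127
Stock lattice S(k, i) with i counting down-moves:
  k=0: S(0,0) = 10.2100
  k=1: S(1,0) = 11.6781; S(1,1) = 8.9264
  k=2: S(2,0) = 13.3574; S(2,1) = 10.2100; S(2,2) = 7.8042
Terminal payoffs V(N, i) = max(S_T - K, 0):
  V(2,0) = 1.747369; V(2,1) = 0.000000; V(2,2) = 0.000000
Backward induction: V(k, i) = exp(-r*dt) * [p * V(k+1, i) + (1-p) * V(k+1, i+1)].
  V(1,0) = exp(-r*dt) * [p*1.747369 + (1-p)*0.000000] = 0.872719
  V(1,1) = exp(-r*dt) * [p*0.000000 + (1-p)*0.000000] = 0.000000
  V(0,0) = exp(-r*dt) * [p*0.872719 + (1-p)*0.000000] = 0.435878


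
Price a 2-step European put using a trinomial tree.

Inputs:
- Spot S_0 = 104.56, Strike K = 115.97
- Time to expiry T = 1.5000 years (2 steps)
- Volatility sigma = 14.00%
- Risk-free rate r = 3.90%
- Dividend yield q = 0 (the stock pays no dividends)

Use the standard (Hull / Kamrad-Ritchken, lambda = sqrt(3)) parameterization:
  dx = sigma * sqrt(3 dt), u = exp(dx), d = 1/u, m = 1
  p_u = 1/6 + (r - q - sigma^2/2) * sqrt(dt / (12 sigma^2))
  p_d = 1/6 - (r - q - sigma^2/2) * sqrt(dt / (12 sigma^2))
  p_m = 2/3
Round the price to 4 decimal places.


dt = T/N = 0.750000; dx = sigma*sqrt(3*dt) = 0.210000
u = exp(dx) = 1.233678; d = 1/u = 0.810584
p_u = 0.218810, p_m = 0.666667, p_d = 0.114524
Discount per step: exp(-r*dt) = 0.971174
Stock lattice S(k, j) with j the centered position index:
  k=0: S(0,+0) = 104.5600
  k=1: S(1,-1) = 84.7547; S(1,+0) = 104.5600; S(1,+1) = 128.9934
  k=2: S(2,-2) = 68.7008; S(2,-1) = 84.7547; S(2,+0) = 104.5600; S(2,+1) = 128.9934; S(2,+2) = 159.1363
Terminal payoffs V(N, j) = max(K - S_T, 0):
  V(2,-2) = 47.269185; V(2,-1) = 31.215311; V(2,+0) = 11.410000; V(2,+1) = 0.000000; V(2,+2) = 0.000000
Backward induction: V(k, j) = exp(-r*dt) * [p_u * V(k+1, j+1) + p_m * V(k+1, j) + p_d * V(k+1, j-1)]
  V(1,-1) = exp(-r*dt) * [p_u*11.410000 + p_m*31.215311 + p_d*47.269185] = 27.892370
  V(1,+0) = exp(-r*dt) * [p_u*0.000000 + p_m*11.410000 + p_d*31.215311] = 10.859239
  V(1,+1) = exp(-r*dt) * [p_u*0.000000 + p_m*0.000000 + p_d*11.410000] = 1.269049
  V(0,+0) = exp(-r*dt) * [p_u*1.269049 + p_m*10.859239 + p_d*27.892370] = 10.402739

Answer: Price = V(0,0) = 10.4027


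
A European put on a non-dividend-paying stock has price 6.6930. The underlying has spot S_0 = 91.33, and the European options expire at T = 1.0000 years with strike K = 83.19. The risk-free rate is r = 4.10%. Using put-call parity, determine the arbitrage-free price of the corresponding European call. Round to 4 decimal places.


Put-call parity: C - P = S_0 * exp(-qT) - K * exp(-rT).
S_0 * exp(-qT) = 91.3300 * 1.00000000 = 91.33000000
K * exp(-rT) = 83.1900 * 0.95982913 = 79.84818532
C = P + S*exp(-qT) - K*exp(-rT)
C = 6.6930 + 91.33000000 - 79.84818532 = 18.1748

Answer: Call price = 18.1748


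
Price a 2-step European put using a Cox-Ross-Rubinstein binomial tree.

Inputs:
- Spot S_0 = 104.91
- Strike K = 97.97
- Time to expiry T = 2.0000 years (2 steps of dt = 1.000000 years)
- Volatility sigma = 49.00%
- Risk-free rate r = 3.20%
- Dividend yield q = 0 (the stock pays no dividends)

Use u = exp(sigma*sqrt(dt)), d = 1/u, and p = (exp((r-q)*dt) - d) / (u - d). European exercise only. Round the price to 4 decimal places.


Answer: Price = V(0,0) = 19.0173

Derivation:
dt = T/N = 1.000000
u = exp(sigma*sqrt(dt)) = 1.632316; d = 1/u = 0.612626
p = (exp((r-q)*dt) - d) / (u - d) = 0.411783
Discount per step: exp(-r*dt) = 0.968507
Stock lattice S(k, i) with i counting down-moves:
  k=0: S(0,0) = 104.9100
  k=1: S(1,0) = 171.2463; S(1,1) = 64.2706
  k=2: S(2,0) = 279.5281; S(2,1) = 104.9100; S(2,2) = 39.3739
Terminal payoffs V(N, i) = max(K - S_T, 0):
  V(2,0) = 0.000000; V(2,1) = 0.000000; V(2,2) = 58.596113
Backward induction: V(k, i) = exp(-r*dt) * [p * V(k+1, i) + (1-p) * V(k+1, i+1)].
  V(1,0) = exp(-r*dt) * [p*0.000000 + (1-p)*0.000000] = 0.000000
  V(1,1) = exp(-r*dt) * [p*0.000000 + (1-p)*58.596113] = 33.381729
  V(0,0) = exp(-r*dt) * [p*0.000000 + (1-p)*33.381729] = 19.017300


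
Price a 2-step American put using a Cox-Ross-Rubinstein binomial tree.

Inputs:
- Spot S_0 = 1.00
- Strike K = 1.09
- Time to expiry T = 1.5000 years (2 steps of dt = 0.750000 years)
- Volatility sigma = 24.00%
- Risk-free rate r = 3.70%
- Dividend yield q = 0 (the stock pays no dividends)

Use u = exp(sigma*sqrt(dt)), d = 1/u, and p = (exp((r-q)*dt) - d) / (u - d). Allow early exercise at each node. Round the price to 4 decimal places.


Answer: Price = V(0,0) = 0.1521

Derivation:
dt = T/N = 0.750000
u = exp(sigma*sqrt(dt)) = 1.231024; d = 1/u = 0.812332
p = (exp((r-q)*dt) - d) / (u - d) = 0.515431
Discount per step: exp(-r*dt) = 0.972631
Stock lattice S(k, i) with i counting down-moves:
  k=0: S(0,0) = 1.0000
  k=1: S(1,0) = 1.2310; S(1,1) = 0.8123
  k=2: S(2,0) = 1.5154; S(2,1) = 1.0000; S(2,2) = 0.6599
Terminal payoffs V(N, i) = max(K - S_T, 0):
  V(2,0) = 0.000000; V(2,1) = 0.090000; V(2,2) = 0.430117
Backward induction: V(k, i) = exp(-r*dt) * [p * V(k+1, i) + (1-p) * V(k+1, i+1)]; then take max(V_cont, immediate exercise) for American.
  V(1,0) = exp(-r*dt) * [p*0.000000 + (1-p)*0.090000] = 0.042418; exercise = 0.000000; V(1,0) = max -> 0.042418
  V(1,1) = exp(-r*dt) * [p*0.090000 + (1-p)*0.430117] = 0.247836; exercise = 0.277668; V(1,1) = max -> 0.277668
  V(0,0) = exp(-r*dt) * [p*0.042418 + (1-p)*0.277668] = 0.152132; exercise = 0.090000; V(0,0) = max -> 0.152132


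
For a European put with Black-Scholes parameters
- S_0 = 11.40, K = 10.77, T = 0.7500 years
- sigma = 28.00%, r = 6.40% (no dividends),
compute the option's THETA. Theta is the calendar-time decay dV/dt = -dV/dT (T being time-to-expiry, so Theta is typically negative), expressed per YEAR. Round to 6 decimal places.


d1 = 0.5536329850; d2 = 0.3111458720
phi(d1) = 0.3422570301; exp(-qT) = 1.0000000000; exp(-rT) = 0.9531337871
Theta = -S*exp(-qT)*phi(d1)*sigma/(2*sqrt(T)) + r*K*exp(-rT)*N(-d2) - q*S*exp(-qT)*N(-d1)
N(-d1) = 0.2899150236; N(-d2) = 0.3778448649; sqrt(T) = 0.8660254038
Term 1 = -11.4000 * 1.0000000000 * 0.3422570301 * 0.2800 / (2 * 0.8660254038) = -0.6307461856
Term 2 = 0.0640 * 10.7700 * 0.9531337871 * 0.3778448649 = 0.2482350294
Term 3 = 0 (no dividend yield, q = 0)
Theta = -0.6307461856 + (0.2482350294) + (0.0000000000) = -0.382511

Answer: Theta = -0.382511


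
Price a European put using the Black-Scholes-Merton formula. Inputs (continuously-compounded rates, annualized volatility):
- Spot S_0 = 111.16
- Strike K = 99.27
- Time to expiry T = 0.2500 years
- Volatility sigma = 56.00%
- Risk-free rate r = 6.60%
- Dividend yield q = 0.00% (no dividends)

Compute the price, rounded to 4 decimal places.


Answer: Price = 6.0808

Derivation:
d1 = (ln(S/K) + (r - q + 0.5*sigma^2) * T) / (sigma * sqrt(T)) = 0.60295427
d2 = d1 - sigma * sqrt(T) = 0.32295427
exp(-rT) = 0.98363538; exp(-qT) = 1.00000000
P = K * exp(-rT) * N(-d2) - S_0 * exp(-qT) * N(-d1)
N(-d1) = 0.27326956; N(-d2) = 0.37336494
P = 99.2700 * 0.98363538 * 0.37336494 - 111.1600 * 1.00000000 * 0.27326956 = 6.0808


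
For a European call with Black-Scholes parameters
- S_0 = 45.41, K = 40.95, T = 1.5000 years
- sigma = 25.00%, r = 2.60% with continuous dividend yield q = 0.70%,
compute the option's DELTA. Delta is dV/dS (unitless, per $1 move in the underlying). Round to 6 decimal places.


d1 = 0.5838131320; d2 = 0.2776269141
phi(d1) = 0.3364326092; exp(-qT) = 0.9895549326; exp(-rT) = 0.9617507091
N(d1) = 0.7203269789
Delta = exp(-qT) * N(d1) = 0.9895549326 * 0.7203269789 = 0.712803

Answer: Delta = 0.712803


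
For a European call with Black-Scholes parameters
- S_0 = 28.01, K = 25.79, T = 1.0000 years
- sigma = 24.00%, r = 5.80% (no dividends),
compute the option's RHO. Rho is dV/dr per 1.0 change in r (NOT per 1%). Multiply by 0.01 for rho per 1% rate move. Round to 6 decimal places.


Answer: Rho = 16.531820

Derivation:
d1 = 0.7057282057; d2 = 0.4657282057
phi(d1) = 0.3109992795; exp(-qT) = 1.0000000000; exp(-rT) = 0.9436499474
N(d2) = 0.6792949698
Rho = K*T*exp(-rT)*N(d2) = 25.7900 * 1.0000 * 0.9436499474 * 0.6792949698 = 16.531820


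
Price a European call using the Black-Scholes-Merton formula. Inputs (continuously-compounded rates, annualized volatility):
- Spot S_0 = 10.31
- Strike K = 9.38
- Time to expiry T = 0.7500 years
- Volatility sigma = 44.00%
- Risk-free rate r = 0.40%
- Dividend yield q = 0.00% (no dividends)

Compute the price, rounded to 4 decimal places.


Answer: Price = 2.0123

Derivation:
d1 = (ln(S/K) + (r - q + 0.5*sigma^2) * T) / (sigma * sqrt(T)) = 0.44648736
d2 = d1 - sigma * sqrt(T) = 0.06543618
exp(-rT) = 0.99700450; exp(-qT) = 1.00000000
C = S_0 * exp(-qT) * N(d1) - K * exp(-rT) * N(d2)
N(d1) = 0.67237738; N(d2) = 0.52608664
C = 10.3100 * 1.00000000 * 0.67237738 - 9.3800 * 0.99700450 * 0.52608664 = 2.0123


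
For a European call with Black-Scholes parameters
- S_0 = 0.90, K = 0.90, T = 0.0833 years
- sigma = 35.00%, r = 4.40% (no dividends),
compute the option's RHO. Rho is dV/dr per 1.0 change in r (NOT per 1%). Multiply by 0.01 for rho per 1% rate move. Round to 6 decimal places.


d1 = 0.0867913734; d2 = -0.0142247144
phi(d1) = 0.3974425417; exp(-qT) = 1.0000000000; exp(-rT) = 0.9963415086
N(d2) = 0.4943253514
Rho = K*T*exp(-rT)*N(d2) = 0.9000 * 0.0833 * 0.9963415086 * 0.4943253514 = 0.036924

Answer: Rho = 0.036924


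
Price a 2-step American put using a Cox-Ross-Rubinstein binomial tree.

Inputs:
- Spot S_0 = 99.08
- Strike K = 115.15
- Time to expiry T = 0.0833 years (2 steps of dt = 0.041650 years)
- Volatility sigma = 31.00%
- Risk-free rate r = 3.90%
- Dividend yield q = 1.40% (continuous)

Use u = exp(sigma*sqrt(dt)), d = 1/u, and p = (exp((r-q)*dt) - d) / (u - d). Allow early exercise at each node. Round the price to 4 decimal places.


Answer: Price = V(0,0) = 16.0700

Derivation:
dt = T/N = 0.041650
u = exp(sigma*sqrt(dt)) = 1.065310; d = 1/u = 0.938694
p = (exp((r-q)*dt) - d) / (u - d) = 0.492417
Discount per step: exp(-r*dt) = 0.998377
Stock lattice S(k, i) with i counting down-moves:
  k=0: S(0,0) = 99.0800
  k=1: S(1,0) = 105.5509; S(1,1) = 93.0058
  k=2: S(2,0) = 112.4444; S(2,1) = 99.0800; S(2,2) = 87.3040
Terminal payoffs V(N, i) = max(K - S_T, 0):
  V(2,0) = 2.705557; V(2,1) = 16.070000; V(2,2) = 27.846029
Backward induction: V(k, i) = exp(-r*dt) * [p * V(k+1, i) + (1-p) * V(k+1, i+1)]; then take max(V_cont, immediate exercise) for American.
  V(1,0) = exp(-r*dt) * [p*2.705557 + (1-p)*16.070000] = 9.473723; exercise = 9.599086; V(1,0) = max -> 9.599086
  V(1,1) = exp(-r*dt) * [p*16.070000 + (1-p)*27.846029] = 22.011531; exercise = 22.144207; V(1,1) = max -> 22.144207
  V(0,0) = exp(-r*dt) * [p*9.599086 + (1-p)*22.144207] = 15.940865; exercise = 16.070000; V(0,0) = max -> 16.070000


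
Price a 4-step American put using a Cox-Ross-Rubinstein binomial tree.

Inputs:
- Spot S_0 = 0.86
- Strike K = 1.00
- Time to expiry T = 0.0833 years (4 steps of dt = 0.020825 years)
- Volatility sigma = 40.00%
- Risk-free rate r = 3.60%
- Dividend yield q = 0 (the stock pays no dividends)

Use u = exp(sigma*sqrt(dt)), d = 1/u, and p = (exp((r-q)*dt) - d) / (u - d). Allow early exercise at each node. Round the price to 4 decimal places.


dt = T/N = 0.020825
u = exp(sigma*sqrt(dt)) = 1.059422; d = 1/u = 0.943911
p = (exp((r-q)*dt) - d) / (u - d) = 0.492066
Discount per step: exp(-r*dt) = 0.999251
Stock lattice S(k, i) with i counting down-moves:
  k=0: S(0,0) = 0.8600
  k=1: S(1,0) = 0.9111; S(1,1) = 0.8118
  k=2: S(2,0) = 0.9652; S(2,1) = 0.8600; S(2,2) = 0.7662
  k=3: S(3,0) = 1.0226; S(3,1) = 0.9111; S(3,2) = 0.8118; S(3,3) = 0.7233
  k=4: S(4,0) = 1.0834; S(4,1) = 0.9652; S(4,2) = 0.8600; S(4,3) = 0.7662; S(4,4) = 0.6827
Terminal payoffs V(N, i) = max(K - S_T, 0):
  V(4,0) = 0.000000; V(4,1) = 0.034758; V(4,2) = 0.140000; V(4,3) = 0.233768; V(4,4) = 0.317312
Backward induction: V(k, i) = exp(-r*dt) * [p * V(k+1, i) + (1-p) * V(k+1, i+1)]; then take max(V_cont, immediate exercise) for American.
  V(3,0) = exp(-r*dt) * [p*0.000000 + (1-p)*0.034758] = 0.017641; exercise = 0.000000; V(3,0) = max -> 0.017641
  V(3,1) = exp(-r*dt) * [p*0.034758 + (1-p)*0.140000] = 0.088148; exercise = 0.088897; V(3,1) = max -> 0.088897
  V(3,2) = exp(-r*dt) * [p*0.140000 + (1-p)*0.233768] = 0.187487; exercise = 0.188237; V(3,2) = max -> 0.188237
  V(3,3) = exp(-r*dt) * [p*0.233768 + (1-p)*0.317312] = 0.275996; exercise = 0.276745; V(3,3) = max -> 0.276745
  V(2,0) = exp(-r*dt) * [p*0.017641 + (1-p)*0.088897] = 0.053794; exercise = 0.034758; V(2,0) = max -> 0.053794
  V(2,1) = exp(-r*dt) * [p*0.088897 + (1-p)*0.188237] = 0.139251; exercise = 0.140000; V(2,1) = max -> 0.140000
  V(2,2) = exp(-r*dt) * [p*0.188237 + (1-p)*0.276745] = 0.233018; exercise = 0.233768; V(2,2) = max -> 0.233768
  V(1,0) = exp(-r*dt) * [p*0.053794 + (1-p)*0.140000] = 0.097508; exercise = 0.088897; V(1,0) = max -> 0.097508
  V(1,1) = exp(-r*dt) * [p*0.140000 + (1-p)*0.233768] = 0.187487; exercise = 0.188237; V(1,1) = max -> 0.188237
  V(0,0) = exp(-r*dt) * [p*0.097508 + (1-p)*0.188237] = 0.143485; exercise = 0.140000; V(0,0) = max -> 0.143485

Answer: Price = V(0,0) = 0.1435


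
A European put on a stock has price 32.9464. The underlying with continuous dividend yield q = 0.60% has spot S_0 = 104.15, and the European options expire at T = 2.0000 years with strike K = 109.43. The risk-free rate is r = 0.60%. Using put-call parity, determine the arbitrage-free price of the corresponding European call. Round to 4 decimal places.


Answer: Call price = 27.7294

Derivation:
Put-call parity: C - P = S_0 * exp(-qT) - K * exp(-rT).
S_0 * exp(-qT) = 104.1500 * 0.98807171 = 102.90766889
K * exp(-rT) = 109.4300 * 0.98807171 = 108.12468754
C = P + S*exp(-qT) - K*exp(-rT)
C = 32.9464 + 102.90766889 - 108.12468754 = 27.7294


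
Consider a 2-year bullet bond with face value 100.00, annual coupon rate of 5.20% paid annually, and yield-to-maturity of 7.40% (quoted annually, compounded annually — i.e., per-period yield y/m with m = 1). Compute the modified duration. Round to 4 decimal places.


Answer: Modified duration = 1.8153

Derivation:
Coupon per period c = face * coupon_rate / m = 5.200000
Periods per year m = 1; per-period yield y/m = 0.074000
Number of cashflows N = 2
Cashflows (t years, CF_t, discount factor 1/(1+y/m)^(m*t), PV):
  t = 1.0000: CF_t = 5.200000, DF = 0.931099, PV = 4.841713
  t = 2.0000: CF_t = 105.200000, DF = 0.866945, PV = 91.202591
Price P = sum_t PV_t = 96.044304
First compute Macaulay numerator sum_t t * PV_t:
  t * PV_t at t = 1.0000: 4.841713
  t * PV_t at t = 2.0000: 182.405182
Macaulay duration D = 187.246895 / 96.044304 = 1.949589
Modified duration = D / (1 + y/m) = 1.949589 / (1 + 0.074000) = 1.815260


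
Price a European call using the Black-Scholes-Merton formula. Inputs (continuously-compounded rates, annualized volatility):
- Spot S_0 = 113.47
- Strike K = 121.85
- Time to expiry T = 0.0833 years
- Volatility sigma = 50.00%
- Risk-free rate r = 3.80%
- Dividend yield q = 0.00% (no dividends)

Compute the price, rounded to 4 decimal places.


Answer: Price = 3.4962

Derivation:
d1 = (ln(S/K) + (r - q + 0.5*sigma^2) * T) / (sigma * sqrt(T)) = -0.39965987
d2 = d1 - sigma * sqrt(T) = -0.54396857
exp(-rT) = 0.99683960; exp(-qT) = 1.00000000
C = S_0 * exp(-qT) * N(d1) - K * exp(-rT) * N(d2)
N(d1) = 0.34470353; N(d2) = 0.29323155
C = 113.4700 * 1.00000000 * 0.34470353 - 121.8500 * 0.99683960 * 0.29323155 = 3.4962


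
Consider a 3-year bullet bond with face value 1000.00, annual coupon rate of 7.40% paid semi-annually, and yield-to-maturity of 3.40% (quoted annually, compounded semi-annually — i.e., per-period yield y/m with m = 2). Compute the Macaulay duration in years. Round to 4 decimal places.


Answer: Macaulay duration = 2.7603 years

Derivation:
Coupon per period c = face * coupon_rate / m = 37.000000
Periods per year m = 2; per-period yield y/m = 0.017000
Number of cashflows N = 6
Cashflows (t years, CF_t, discount factor 1/(1+y/m)^(m*t), PV):
  t = 0.5000: CF_t = 37.000000, DF = 0.983284, PV = 36.381514
  t = 1.0000: CF_t = 37.000000, DF = 0.966848, PV = 35.773367
  t = 1.5000: CF_t = 37.000000, DF = 0.950686, PV = 35.175385
  t = 2.0000: CF_t = 37.000000, DF = 0.934795, PV = 34.587400
  t = 2.5000: CF_t = 37.000000, DF = 0.919169, PV = 34.009243
  t = 3.0000: CF_t = 1037.000000, DF = 0.903804, PV = 937.244798
Price P = sum_t PV_t = 1113.171707
Macaulay numerator sum_t t * PV_t:
  t * PV_t at t = 0.5000: 18.190757
  t * PV_t at t = 1.0000: 35.773367
  t * PV_t at t = 1.5000: 52.763078
  t * PV_t at t = 2.0000: 69.174799
  t * PV_t at t = 2.5000: 85.023106
  t * PV_t at t = 3.0000: 2811.734395
Macaulay duration D = (sum_t t * PV_t) / P = 3072.659503 / 1113.171707 = 2.760275


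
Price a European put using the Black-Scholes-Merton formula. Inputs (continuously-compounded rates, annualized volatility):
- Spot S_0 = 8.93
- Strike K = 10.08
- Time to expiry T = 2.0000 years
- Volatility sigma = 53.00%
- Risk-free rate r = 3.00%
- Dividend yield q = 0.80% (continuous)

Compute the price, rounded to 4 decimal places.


d1 = (ln(S/K) + (r - q + 0.5*sigma^2) * T) / (sigma * sqrt(T)) = 0.27185338
d2 = d1 - sigma * sqrt(T) = -0.47767981
exp(-rT) = 0.94176453; exp(-qT) = 0.98412732
P = K * exp(-rT) * N(-d2) - S_0 * exp(-qT) * N(-d1)
N(-d1) = 0.39286738; N(-d2) = 0.68356094
P = 10.0800 * 0.94176453 * 0.68356094 - 8.9300 * 0.98412732 * 0.39286738 = 3.0364

Answer: Price = 3.0364


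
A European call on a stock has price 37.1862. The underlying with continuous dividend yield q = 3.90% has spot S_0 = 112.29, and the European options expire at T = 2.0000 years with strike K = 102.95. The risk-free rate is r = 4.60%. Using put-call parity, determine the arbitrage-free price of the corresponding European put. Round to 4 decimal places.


Put-call parity: C - P = S_0 * exp(-qT) - K * exp(-rT).
S_0 * exp(-qT) = 112.2900 * 0.92496443 = 103.86425546
K * exp(-rT) = 102.9500 * 0.91210515 = 93.90122515
P = C - S*exp(-qT) + K*exp(-rT)
P = 37.1862 - 103.86425546 + 93.90122515 = 27.2232

Answer: Put price = 27.2232


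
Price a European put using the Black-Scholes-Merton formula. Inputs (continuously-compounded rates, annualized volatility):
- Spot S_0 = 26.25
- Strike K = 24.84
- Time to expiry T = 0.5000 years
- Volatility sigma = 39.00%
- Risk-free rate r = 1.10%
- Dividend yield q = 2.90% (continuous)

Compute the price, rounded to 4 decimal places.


d1 = (ln(S/K) + (r - q + 0.5*sigma^2) * T) / (sigma * sqrt(T)) = 0.30545465
d2 = d1 - sigma * sqrt(T) = 0.02968301
exp(-rT) = 0.99451510; exp(-qT) = 0.98560462
P = K * exp(-rT) * N(-d2) - S_0 * exp(-qT) * N(-d1)
N(-d1) = 0.38000995; N(-d2) = 0.48815993
P = 24.8400 * 0.99451510 * 0.48815993 - 26.2500 * 0.98560462 * 0.38000995 = 2.2277

Answer: Price = 2.2277


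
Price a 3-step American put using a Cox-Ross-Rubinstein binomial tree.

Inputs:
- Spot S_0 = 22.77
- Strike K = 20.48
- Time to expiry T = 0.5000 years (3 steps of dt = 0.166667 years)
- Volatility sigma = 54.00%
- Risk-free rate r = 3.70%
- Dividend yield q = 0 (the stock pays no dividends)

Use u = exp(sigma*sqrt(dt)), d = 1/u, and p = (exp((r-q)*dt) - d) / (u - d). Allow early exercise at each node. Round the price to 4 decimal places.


dt = T/N = 0.166667
u = exp(sigma*sqrt(dt)) = 1.246643; d = 1/u = 0.802154
p = (exp((r-q)*dt) - d) / (u - d) = 0.459025
Discount per step: exp(-r*dt) = 0.993852
Stock lattice S(k, i) with i counting down-moves:
  k=0: S(0,0) = 22.7700
  k=1: S(1,0) = 28.3861; S(1,1) = 18.2651
  k=2: S(2,0) = 35.3873; S(2,1) = 22.7700; S(2,2) = 14.6514
  k=3: S(3,0) = 44.1153; S(3,1) = 28.3861; S(3,2) = 18.2651; S(3,3) = 11.7527
Terminal payoffs V(N, i) = max(K - S_T, 0):
  V(3,0) = 0.000000; V(3,1) = 0.000000; V(3,2) = 2.214943; V(3,3) = 8.727316
Backward induction: V(k, i) = exp(-r*dt) * [p * V(k+1, i) + (1-p) * V(k+1, i+1)]; then take max(V_cont, immediate exercise) for American.
  V(2,0) = exp(-r*dt) * [p*0.000000 + (1-p)*0.000000] = 0.000000; exercise = 0.000000; V(2,0) = max -> 0.000000
  V(2,1) = exp(-r*dt) * [p*0.000000 + (1-p)*2.214943] = 1.190862; exercise = 0.000000; V(2,1) = max -> 1.190862
  V(2,2) = exp(-r*dt) * [p*2.214943 + (1-p)*8.727316] = 5.702698; exercise = 5.828602; V(2,2) = max -> 5.828602
  V(1,0) = exp(-r*dt) * [p*0.000000 + (1-p)*1.190862] = 0.640266; exercise = 0.000000; V(1,0) = max -> 0.640266
  V(1,1) = exp(-r*dt) * [p*1.190862 + (1-p)*5.828602] = 3.677018; exercise = 2.214943; V(1,1) = max -> 3.677018
  V(0,0) = exp(-r*dt) * [p*0.640266 + (1-p)*3.677018] = 2.269037; exercise = 0.000000; V(0,0) = max -> 2.269037

Answer: Price = V(0,0) = 2.2690


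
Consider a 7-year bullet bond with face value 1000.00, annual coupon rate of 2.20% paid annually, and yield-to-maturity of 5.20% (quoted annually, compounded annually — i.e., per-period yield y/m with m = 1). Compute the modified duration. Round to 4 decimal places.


Answer: Modified duration = 6.1892

Derivation:
Coupon per period c = face * coupon_rate / m = 22.000000
Periods per year m = 1; per-period yield y/m = 0.052000
Number of cashflows N = 7
Cashflows (t years, CF_t, discount factor 1/(1+y/m)^(m*t), PV):
  t = 1.0000: CF_t = 22.000000, DF = 0.950570, PV = 20.912548
  t = 2.0000: CF_t = 22.000000, DF = 0.903584, PV = 19.878847
  t = 3.0000: CF_t = 22.000000, DF = 0.858920, PV = 18.896243
  t = 4.0000: CF_t = 22.000000, DF = 0.816464, PV = 17.962208
  t = 5.0000: CF_t = 22.000000, DF = 0.776106, PV = 17.074342
  t = 6.0000: CF_t = 22.000000, DF = 0.737744, PV = 16.230363
  t = 7.0000: CF_t = 1022.000000, DF = 0.701277, PV = 716.705467
Price P = sum_t PV_t = 827.660018
First compute Macaulay numerator sum_t t * PV_t:
  t * PV_t at t = 1.0000: 20.912548
  t * PV_t at t = 2.0000: 39.757695
  t * PV_t at t = 3.0000: 56.688728
  t * PV_t at t = 4.0000: 71.848832
  t * PV_t at t = 5.0000: 85.371711
  t * PV_t at t = 6.0000: 97.382180
  t * PV_t at t = 7.0000: 5016.938267
Macaulay duration D = 5388.899961 / 827.660018 = 6.511007
Modified duration = D / (1 + y/m) = 6.511007 / (1 + 0.052000) = 6.189170


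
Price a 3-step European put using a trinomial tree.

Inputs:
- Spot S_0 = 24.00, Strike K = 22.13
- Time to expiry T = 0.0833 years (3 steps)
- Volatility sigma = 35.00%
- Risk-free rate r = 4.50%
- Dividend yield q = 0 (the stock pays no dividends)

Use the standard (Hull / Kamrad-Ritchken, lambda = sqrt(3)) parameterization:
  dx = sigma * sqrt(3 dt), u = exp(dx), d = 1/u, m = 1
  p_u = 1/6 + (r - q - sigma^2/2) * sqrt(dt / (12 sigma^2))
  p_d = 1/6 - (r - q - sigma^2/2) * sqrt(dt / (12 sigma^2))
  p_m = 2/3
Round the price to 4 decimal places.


dt = T/N = 0.027767; dx = sigma*sqrt(3*dt) = 0.101016
u = exp(dx) = 1.106294; d = 1/u = 0.903918
p_u = 0.164433, p_m = 0.666667, p_d = 0.168900
Discount per step: exp(-r*dt) = 0.998751
Stock lattice S(k, j) with j the centered position index:
  k=0: S(0,+0) = 24.0000
  k=1: S(1,-1) = 21.6940; S(1,+0) = 24.0000; S(1,+1) = 26.5511
  k=2: S(2,-2) = 19.6096; S(2,-1) = 21.6940; S(2,+0) = 24.0000; S(2,+1) = 26.5511; S(2,+2) = 29.3733
  k=3: S(3,-3) = 17.7255; S(3,-2) = 19.6096; S(3,-1) = 21.6940; S(3,+0) = 24.0000; S(3,+1) = 26.5511; S(3,+2) = 29.3733; S(3,+3) = 32.4955
Terminal payoffs V(N, j) = max(K - S_T, 0):
  V(3,-3) = 4.404477; V(3,-2) = 2.520353; V(3,-1) = 0.435956; V(3,+0) = 0.000000; V(3,+1) = 0.000000; V(3,+2) = 0.000000; V(3,+3) = 0.000000
Backward induction: V(k, j) = exp(-r*dt) * [p_u * V(k+1, j+1) + p_m * V(k+1, j) + p_d * V(k+1, j-1)]
  V(2,-2) = exp(-r*dt) * [p_u*0.435956 + p_m*2.520353 + p_d*4.404477] = 2.492721
  V(2,-1) = exp(-r*dt) * [p_u*0.000000 + p_m*0.435956 + p_d*2.520353] = 0.715431
  V(2,+0) = exp(-r*dt) * [p_u*0.000000 + p_m*0.000000 + p_d*0.435956] = 0.073541
  V(2,+1) = exp(-r*dt) * [p_u*0.000000 + p_m*0.000000 + p_d*0.000000] = 0.000000
  V(2,+2) = exp(-r*dt) * [p_u*0.000000 + p_m*0.000000 + p_d*0.000000] = 0.000000
  V(1,-1) = exp(-r*dt) * [p_u*0.073541 + p_m*0.715431 + p_d*2.492721] = 0.908930
  V(1,+0) = exp(-r*dt) * [p_u*0.000000 + p_m*0.073541 + p_d*0.715431] = 0.169652
  V(1,+1) = exp(-r*dt) * [p_u*0.000000 + p_m*0.000000 + p_d*0.073541] = 0.012406
  V(0,+0) = exp(-r*dt) * [p_u*0.012406 + p_m*0.169652 + p_d*0.908930] = 0.268324

Answer: Price = V(0,0) = 0.2683


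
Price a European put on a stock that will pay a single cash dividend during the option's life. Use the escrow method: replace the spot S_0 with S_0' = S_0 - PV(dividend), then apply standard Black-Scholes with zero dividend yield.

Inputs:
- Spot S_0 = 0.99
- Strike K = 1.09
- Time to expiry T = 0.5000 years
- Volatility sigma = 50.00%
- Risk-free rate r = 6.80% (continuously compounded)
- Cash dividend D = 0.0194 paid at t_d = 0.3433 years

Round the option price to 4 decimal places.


Answer: Price = 0.1870

Derivation:
PV(D) = D * exp(-r * t_d) = 0.0194 * 0.97692597 = 0.01895236
S_0' = S_0 - PV(D) = 0.9900 - 0.01895236 = 0.97104764
d1 = (ln(S_0'/K) + (r + sigma^2/2)*T) / (sigma*sqrt(T)) = -0.05390261
d2 = d1 - sigma*sqrt(T) = -0.40745600
exp(-rT) = 0.96657150
N(-d1) = 0.52149362; N(-d2) = 0.65816345
P = K * exp(-rT) * N(-d2) - S_0' * N(-d1) = 1.0900 * 0.96657150 * 0.65816345 - 0.97104764 * 0.52149362 = 0.1870


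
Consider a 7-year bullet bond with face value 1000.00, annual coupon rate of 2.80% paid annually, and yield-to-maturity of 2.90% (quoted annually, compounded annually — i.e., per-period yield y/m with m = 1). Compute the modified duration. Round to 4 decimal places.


Coupon per period c = face * coupon_rate / m = 28.000000
Periods per year m = 1; per-period yield y/m = 0.029000
Number of cashflows N = 7
Cashflows (t years, CF_t, discount factor 1/(1+y/m)^(m*t), PV):
  t = 1.0000: CF_t = 28.000000, DF = 0.971817, PV = 27.210884
  t = 2.0000: CF_t = 28.000000, DF = 0.944429, PV = 26.444008
  t = 3.0000: CF_t = 28.000000, DF = 0.917812, PV = 25.698745
  t = 4.0000: CF_t = 28.000000, DF = 0.891946, PV = 24.974484
  t = 5.0000: CF_t = 28.000000, DF = 0.866808, PV = 24.270636
  t = 6.0000: CF_t = 28.000000, DF = 0.842379, PV = 23.586624
  t = 7.0000: CF_t = 1028.000000, DF = 0.818639, PV = 841.560787
Price P = sum_t PV_t = 993.746169
First compute Macaulay numerator sum_t t * PV_t:
  t * PV_t at t = 1.0000: 27.210884
  t * PV_t at t = 2.0000: 52.888016
  t * PV_t at t = 3.0000: 77.096234
  t * PV_t at t = 4.0000: 99.897938
  t * PV_t at t = 5.0000: 121.353180
  t * PV_t at t = 6.0000: 141.519744
  t * PV_t at t = 7.0000: 5890.925512
Macaulay duration D = 6410.891508 / 993.746169 = 6.451236
Modified duration = D / (1 + y/m) = 6.451236 / (1 + 0.029000) = 6.269423

Answer: Modified duration = 6.2694


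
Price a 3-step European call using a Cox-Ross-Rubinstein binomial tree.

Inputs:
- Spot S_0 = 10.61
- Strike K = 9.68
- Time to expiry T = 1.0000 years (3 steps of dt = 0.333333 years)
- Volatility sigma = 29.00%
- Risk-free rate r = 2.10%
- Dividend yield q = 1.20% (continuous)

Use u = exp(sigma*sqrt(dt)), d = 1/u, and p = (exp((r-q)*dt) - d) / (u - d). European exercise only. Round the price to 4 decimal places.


Answer: Price = V(0,0) = 1.7624

Derivation:
dt = T/N = 0.333333
u = exp(sigma*sqrt(dt)) = 1.182264; d = 1/u = 0.845834
p = (exp((r-q)*dt) - d) / (u - d) = 0.467170
Discount per step: exp(-r*dt) = 0.993024
Stock lattice S(k, i) with i counting down-moves:
  k=0: S(0,0) = 10.6100
  k=1: S(1,0) = 12.5438; S(1,1) = 8.9743
  k=2: S(2,0) = 14.8301; S(2,1) = 10.6100; S(2,2) = 7.5908
  k=3: S(3,0) = 17.5331; S(3,1) = 12.5438; S(3,2) = 8.9743; S(3,3) = 6.4205
Terminal payoffs V(N, i) = max(S_T - K, 0):
  V(3,0) = 7.853120; V(3,1) = 2.863825; V(3,2) = 0.000000; V(3,3) = 0.000000
Backward induction: V(k, i) = exp(-r*dt) * [p * V(k+1, i) + (1-p) * V(k+1, i+1)].
  V(2,0) = exp(-r*dt) * [p*7.853120 + (1-p)*2.863825] = 5.158439
  V(2,1) = exp(-r*dt) * [p*2.863825 + (1-p)*0.000000] = 1.328561
  V(2,2) = exp(-r*dt) * [p*0.000000 + (1-p)*0.000000] = 0.000000
  V(1,0) = exp(-r*dt) * [p*5.158439 + (1-p)*1.328561] = 3.096018
  V(1,1) = exp(-r*dt) * [p*1.328561 + (1-p)*0.000000] = 0.616335
  V(0,0) = exp(-r*dt) * [p*3.096018 + (1-p)*0.616335] = 1.762389


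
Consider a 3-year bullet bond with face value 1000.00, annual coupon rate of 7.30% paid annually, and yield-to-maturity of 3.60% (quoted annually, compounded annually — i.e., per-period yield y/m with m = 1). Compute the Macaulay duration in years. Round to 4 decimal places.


Answer: Macaulay duration = 2.8106 years

Derivation:
Coupon per period c = face * coupon_rate / m = 73.000000
Periods per year m = 1; per-period yield y/m = 0.036000
Number of cashflows N = 3
Cashflows (t years, CF_t, discount factor 1/(1+y/m)^(m*t), PV):
  t = 1.0000: CF_t = 73.000000, DF = 0.965251, PV = 70.463320
  t = 2.0000: CF_t = 73.000000, DF = 0.931709, PV = 68.014788
  t = 3.0000: CF_t = 1073.000000, DF = 0.899333, PV = 964.984763
Price P = sum_t PV_t = 1103.462871
Macaulay numerator sum_t t * PV_t:
  t * PV_t at t = 1.0000: 70.463320
  t * PV_t at t = 2.0000: 136.029576
  t * PV_t at t = 3.0000: 2894.954288
Macaulay duration D = (sum_t t * PV_t) / P = 3101.447184 / 1103.462871 = 2.810649


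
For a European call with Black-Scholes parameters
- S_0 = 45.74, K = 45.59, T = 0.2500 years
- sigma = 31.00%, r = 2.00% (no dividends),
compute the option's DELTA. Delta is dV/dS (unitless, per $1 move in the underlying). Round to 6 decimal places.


Answer: Delta = 0.552093

Derivation:
d1 = 0.1309502863; d2 = -0.0240497137
phi(d1) = 0.3955363757; exp(-qT) = 1.0000000000; exp(-rT) = 0.9950124792
N(d1) = 0.5520926828
Delta = exp(-qT) * N(d1) = 1.0000000000 * 0.5520926828 = 0.552093


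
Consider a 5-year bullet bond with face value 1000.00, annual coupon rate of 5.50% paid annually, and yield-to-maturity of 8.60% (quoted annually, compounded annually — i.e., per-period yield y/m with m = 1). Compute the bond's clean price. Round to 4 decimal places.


Answer: Price = 878.1589

Derivation:
Coupon per period c = face * coupon_rate / m = 55.000000
Periods per year m = 1; per-period yield y/m = 0.086000
Number of cashflows N = 5
Cashflows (t years, CF_t, discount factor 1/(1+y/m)^(m*t), PV):
  t = 1.0000: CF_t = 55.000000, DF = 0.920810, PV = 50.644567
  t = 2.0000: CF_t = 55.000000, DF = 0.847892, PV = 46.634040
  t = 3.0000: CF_t = 55.000000, DF = 0.780747, PV = 42.941105
  t = 4.0000: CF_t = 55.000000, DF = 0.718920, PV = 39.540612
  t = 5.0000: CF_t = 1055.000000, DF = 0.661989, PV = 698.398557
Price P = sum_t PV_t = 878.158881


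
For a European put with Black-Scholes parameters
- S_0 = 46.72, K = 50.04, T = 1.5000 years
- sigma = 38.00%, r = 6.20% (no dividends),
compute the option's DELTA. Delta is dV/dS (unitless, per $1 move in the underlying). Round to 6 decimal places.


Answer: Delta = -0.387814

Derivation:
d1 = 0.2850210212; d2 = -0.1803820299
phi(d1) = 0.3830625357; exp(-qT) = 1.0000000000; exp(-rT) = 0.9111935003
N(-d1) = 0.3878140185
Delta = -exp(-qT) * N(-d1) = -1.0000000000 * 0.3878140185 = -0.387814


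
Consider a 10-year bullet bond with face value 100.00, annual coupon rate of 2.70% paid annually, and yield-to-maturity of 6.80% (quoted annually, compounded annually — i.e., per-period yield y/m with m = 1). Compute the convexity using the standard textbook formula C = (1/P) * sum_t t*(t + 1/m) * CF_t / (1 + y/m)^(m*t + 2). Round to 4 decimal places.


Answer: Convexity = 79.3226

Derivation:
Coupon per period c = face * coupon_rate / m = 2.700000
Periods per year m = 1; per-period yield y/m = 0.068000
Number of cashflows N = 10
Cashflows (t years, CF_t, discount factor 1/(1+y/m)^(m*t), PV):
  t = 1.0000: CF_t = 2.700000, DF = 0.936330, PV = 2.528090
  t = 2.0000: CF_t = 2.700000, DF = 0.876713, PV = 2.367125
  t = 3.0000: CF_t = 2.700000, DF = 0.820892, PV = 2.216410
  t = 4.0000: CF_t = 2.700000, DF = 0.768626, PV = 2.075290
  t = 5.0000: CF_t = 2.700000, DF = 0.719687, PV = 1.943155
  t = 6.0000: CF_t = 2.700000, DF = 0.673864, PV = 1.819434
  t = 7.0000: CF_t = 2.700000, DF = 0.630959, PV = 1.703590
  t = 8.0000: CF_t = 2.700000, DF = 0.590786, PV = 1.595121
  t = 9.0000: CF_t = 2.700000, DF = 0.553170, PV = 1.493559
  t = 10.0000: CF_t = 102.700000, DF = 0.517950, PV = 53.193420
Price P = sum_t PV_t = 70.935194
Convexity numerator sum_t t*(t + 1/m) * CF_t / (1+y/m)^(m*t + 2):
  t = 1.0000: term = 4.432819
  t = 2.0000: term = 12.451739
  t = 3.0000: term = 23.317863
  t = 4.0000: term = 36.388675
  t = 5.0000: term = 51.107690
  t = 6.0000: term = 66.995099
  t = 7.0000: term = 83.639325
  t = 8.0000: term = 100.689396
  t = 9.0000: term = 117.848075
  t = 10.0000: term = 5129.890517
Convexity = (1/P) * sum = 5626.761197 / 70.935194 = 79.322560


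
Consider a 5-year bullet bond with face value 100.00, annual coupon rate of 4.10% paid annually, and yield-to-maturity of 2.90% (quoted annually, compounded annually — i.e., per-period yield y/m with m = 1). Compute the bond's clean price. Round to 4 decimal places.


Answer: Price = 105.5114

Derivation:
Coupon per period c = face * coupon_rate / m = 4.100000
Periods per year m = 1; per-period yield y/m = 0.029000
Number of cashflows N = 5
Cashflows (t years, CF_t, discount factor 1/(1+y/m)^(m*t), PV):
  t = 1.0000: CF_t = 4.100000, DF = 0.971817, PV = 3.984451
  t = 2.0000: CF_t = 4.100000, DF = 0.944429, PV = 3.872158
  t = 3.0000: CF_t = 4.100000, DF = 0.917812, PV = 3.763030
  t = 4.0000: CF_t = 4.100000, DF = 0.891946, PV = 3.656978
  t = 5.0000: CF_t = 104.100000, DF = 0.866808, PV = 90.234758
Price P = sum_t PV_t = 105.511375


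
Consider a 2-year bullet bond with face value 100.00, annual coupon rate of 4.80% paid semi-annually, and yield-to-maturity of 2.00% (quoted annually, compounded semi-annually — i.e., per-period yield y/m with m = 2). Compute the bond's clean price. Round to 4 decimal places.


Coupon per period c = face * coupon_rate / m = 2.400000
Periods per year m = 2; per-period yield y/m = 0.010000
Number of cashflows N = 4
Cashflows (t years, CF_t, discount factor 1/(1+y/m)^(m*t), PV):
  t = 0.5000: CF_t = 2.400000, DF = 0.990099, PV = 2.376238
  t = 1.0000: CF_t = 2.400000, DF = 0.980296, PV = 2.352711
  t = 1.5000: CF_t = 2.400000, DF = 0.970590, PV = 2.329416
  t = 2.0000: CF_t = 102.400000, DF = 0.960980, PV = 98.404387
Price P = sum_t PV_t = 105.462752

Answer: Price = 105.4628


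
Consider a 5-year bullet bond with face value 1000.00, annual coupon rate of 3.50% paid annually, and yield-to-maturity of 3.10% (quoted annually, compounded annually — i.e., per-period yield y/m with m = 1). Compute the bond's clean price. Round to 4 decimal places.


Coupon per period c = face * coupon_rate / m = 35.000000
Periods per year m = 1; per-period yield y/m = 0.031000
Number of cashflows N = 5
Cashflows (t years, CF_t, discount factor 1/(1+y/m)^(m*t), PV):
  t = 1.0000: CF_t = 35.000000, DF = 0.969932, PV = 33.947624
  t = 2.0000: CF_t = 35.000000, DF = 0.940768, PV = 32.926890
  t = 3.0000: CF_t = 35.000000, DF = 0.912481, PV = 31.936848
  t = 4.0000: CF_t = 35.000000, DF = 0.885045, PV = 30.976574
  t = 5.0000: CF_t = 1035.000000, DF = 0.858434, PV = 888.478706
Price P = sum_t PV_t = 1018.266641

Answer: Price = 1018.2666


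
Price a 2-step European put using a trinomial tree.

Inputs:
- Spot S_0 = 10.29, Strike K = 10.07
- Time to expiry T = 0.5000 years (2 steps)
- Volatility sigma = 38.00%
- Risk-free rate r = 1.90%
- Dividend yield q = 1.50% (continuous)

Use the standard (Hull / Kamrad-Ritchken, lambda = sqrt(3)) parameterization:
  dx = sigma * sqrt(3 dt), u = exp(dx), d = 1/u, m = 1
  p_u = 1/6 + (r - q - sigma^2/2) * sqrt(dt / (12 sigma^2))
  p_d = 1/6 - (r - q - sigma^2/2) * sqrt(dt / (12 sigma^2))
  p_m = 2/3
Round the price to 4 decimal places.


dt = T/N = 0.250000; dx = sigma*sqrt(3*dt) = 0.329090
u = exp(dx) = 1.389702; d = 1/u = 0.719579
p_u = 0.140762, p_m = 0.666667, p_d = 0.192571
Discount per step: exp(-r*dt) = 0.995261
Stock lattice S(k, j) with j the centered position index:
  k=0: S(0,+0) = 10.2900
  k=1: S(1,-1) = 7.4045; S(1,+0) = 10.2900; S(1,+1) = 14.3000
  k=2: S(2,-2) = 5.3281; S(2,-1) = 7.4045; S(2,+0) = 10.2900; S(2,+1) = 14.3000; S(2,+2) = 19.8728
Terminal payoffs V(N, j) = max(K - S_T, 0):
  V(2,-2) = 4.741908; V(2,-1) = 2.665537; V(2,+0) = 0.000000; V(2,+1) = 0.000000; V(2,+2) = 0.000000
Backward induction: V(k, j) = exp(-r*dt) * [p_u * V(k+1, j+1) + p_m * V(k+1, j) + p_d * V(k+1, j-1)]
  V(1,-1) = exp(-r*dt) * [p_u*0.000000 + p_m*2.665537 + p_d*4.741908] = 2.677433
  V(1,+0) = exp(-r*dt) * [p_u*0.000000 + p_m*0.000000 + p_d*2.665537] = 0.510874
  V(1,+1) = exp(-r*dt) * [p_u*0.000000 + p_m*0.000000 + p_d*0.000000] = 0.000000
  V(0,+0) = exp(-r*dt) * [p_u*0.000000 + p_m*0.510874 + p_d*2.677433] = 0.852123

Answer: Price = V(0,0) = 0.8521


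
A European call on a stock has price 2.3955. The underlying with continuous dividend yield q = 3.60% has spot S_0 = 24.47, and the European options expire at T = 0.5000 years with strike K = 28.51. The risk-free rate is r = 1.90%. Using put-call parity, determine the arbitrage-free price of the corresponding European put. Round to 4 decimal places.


Put-call parity: C - P = S_0 * exp(-qT) - K * exp(-rT).
S_0 * exp(-qT) = 24.4700 * 0.98216103 = 24.03348046
K * exp(-rT) = 28.5100 * 0.99054498 = 28.24043745
P = C - S*exp(-qT) + K*exp(-rT)
P = 2.3955 - 24.03348046 + 28.24043745 = 6.6025

Answer: Put price = 6.6025


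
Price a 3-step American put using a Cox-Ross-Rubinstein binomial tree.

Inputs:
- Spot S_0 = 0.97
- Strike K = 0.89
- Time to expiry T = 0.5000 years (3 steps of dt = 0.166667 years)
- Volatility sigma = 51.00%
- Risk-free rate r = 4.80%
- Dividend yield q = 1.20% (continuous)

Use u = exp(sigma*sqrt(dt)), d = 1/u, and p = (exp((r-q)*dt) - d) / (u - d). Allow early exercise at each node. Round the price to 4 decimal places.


Answer: Price = V(0,0) = 0.0979

Derivation:
dt = T/N = 0.166667
u = exp(sigma*sqrt(dt)) = 1.231468; d = 1/u = 0.812039
p = (exp((r-q)*dt) - d) / (u - d) = 0.462484
Discount per step: exp(-r*dt) = 0.992032
Stock lattice S(k, i) with i counting down-moves:
  k=0: S(0,0) = 0.9700
  k=1: S(1,0) = 1.1945; S(1,1) = 0.7877
  k=2: S(2,0) = 1.4710; S(2,1) = 0.9700; S(2,2) = 0.6396
  k=3: S(3,0) = 1.8115; S(3,1) = 1.1945; S(3,2) = 0.7877; S(3,3) = 0.5194
Terminal payoffs V(N, i) = max(K - S_T, 0):
  V(3,0) = 0.000000; V(3,1) = 0.000000; V(3,2) = 0.102322; V(3,3) = 0.370599
Backward induction: V(k, i) = exp(-r*dt) * [p * V(k+1, i) + (1-p) * V(k+1, i+1)]; then take max(V_cont, immediate exercise) for American.
  V(2,0) = exp(-r*dt) * [p*0.000000 + (1-p)*0.000000] = 0.000000; exercise = 0.000000; V(2,0) = max -> 0.000000
  V(2,1) = exp(-r*dt) * [p*0.000000 + (1-p)*0.102322] = 0.054561; exercise = 0.000000; V(2,1) = max -> 0.054561
  V(2,2) = exp(-r*dt) * [p*0.102322 + (1-p)*0.370599] = 0.244561; exercise = 0.250375; V(2,2) = max -> 0.250375
  V(1,0) = exp(-r*dt) * [p*0.000000 + (1-p)*0.054561] = 0.029094; exercise = 0.000000; V(1,0) = max -> 0.029094
  V(1,1) = exp(-r*dt) * [p*0.054561 + (1-p)*0.250375] = 0.158541; exercise = 0.102322; V(1,1) = max -> 0.158541
  V(0,0) = exp(-r*dt) * [p*0.029094 + (1-p)*0.158541] = 0.097887; exercise = 0.000000; V(0,0) = max -> 0.097887
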